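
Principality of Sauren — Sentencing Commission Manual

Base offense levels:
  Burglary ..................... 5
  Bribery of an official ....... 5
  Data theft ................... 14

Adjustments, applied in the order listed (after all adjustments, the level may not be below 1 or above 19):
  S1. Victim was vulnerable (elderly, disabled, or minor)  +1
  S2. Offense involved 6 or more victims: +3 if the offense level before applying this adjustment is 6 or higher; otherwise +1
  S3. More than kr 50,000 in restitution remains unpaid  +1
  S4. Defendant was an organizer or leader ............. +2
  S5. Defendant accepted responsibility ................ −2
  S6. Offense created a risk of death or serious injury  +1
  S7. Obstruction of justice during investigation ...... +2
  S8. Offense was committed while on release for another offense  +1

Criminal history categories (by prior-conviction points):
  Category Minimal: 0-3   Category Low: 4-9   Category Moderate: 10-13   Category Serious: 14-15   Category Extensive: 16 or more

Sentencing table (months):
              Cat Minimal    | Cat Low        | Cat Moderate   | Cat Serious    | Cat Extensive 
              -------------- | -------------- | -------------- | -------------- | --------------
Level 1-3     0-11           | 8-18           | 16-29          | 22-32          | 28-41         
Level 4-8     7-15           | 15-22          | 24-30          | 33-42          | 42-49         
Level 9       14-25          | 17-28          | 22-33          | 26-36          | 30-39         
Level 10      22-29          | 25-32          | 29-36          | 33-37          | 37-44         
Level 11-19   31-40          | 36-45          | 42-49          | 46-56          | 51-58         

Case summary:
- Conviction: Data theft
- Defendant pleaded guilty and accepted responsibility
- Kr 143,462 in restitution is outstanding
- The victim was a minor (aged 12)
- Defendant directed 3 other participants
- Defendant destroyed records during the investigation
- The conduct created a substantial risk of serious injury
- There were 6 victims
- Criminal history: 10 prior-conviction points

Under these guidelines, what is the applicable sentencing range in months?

Base offense level for data theft: 14.
S1 applies: 14 + 1 = 15.
S2 applies (level before this adjustment is 15 ≥ 6, so +3): 15 + 3 = 18.
S3 applies: 18 + 1 = 19.
S4 applies: 19 + 2 = 21.
S5 applies: 21 − 2 = 19.
S6 applies: 19 + 1 = 20.
S7 applies: 20 + 2 = 22.
S8 does not apply.
Level 22 exceeds the maximum of 19; capped at 19.
Final offense level: 19.
Criminal history: 10 prior points → Category Moderate (10-13).
Level 19 falls in the 11-19 band.
Grid: Level 11-19 × Category Moderate = 42-49 months.

42-49 months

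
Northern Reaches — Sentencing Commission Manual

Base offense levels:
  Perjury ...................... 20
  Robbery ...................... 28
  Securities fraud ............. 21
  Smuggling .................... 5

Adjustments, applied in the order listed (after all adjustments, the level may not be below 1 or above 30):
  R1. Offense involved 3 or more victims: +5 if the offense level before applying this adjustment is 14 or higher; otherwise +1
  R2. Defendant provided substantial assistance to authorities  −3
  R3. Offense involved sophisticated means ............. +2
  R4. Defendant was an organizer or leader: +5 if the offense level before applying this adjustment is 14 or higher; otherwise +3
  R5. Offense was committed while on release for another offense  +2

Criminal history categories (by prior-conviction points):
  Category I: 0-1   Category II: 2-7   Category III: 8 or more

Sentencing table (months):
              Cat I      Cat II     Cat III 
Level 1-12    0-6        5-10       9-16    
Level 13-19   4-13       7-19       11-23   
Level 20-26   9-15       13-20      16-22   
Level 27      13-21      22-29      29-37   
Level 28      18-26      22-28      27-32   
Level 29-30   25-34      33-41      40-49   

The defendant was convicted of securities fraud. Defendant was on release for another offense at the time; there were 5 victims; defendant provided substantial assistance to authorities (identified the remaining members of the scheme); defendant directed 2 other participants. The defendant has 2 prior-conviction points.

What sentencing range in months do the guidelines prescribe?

33-41 months

Base offense level for securities fraud: 21.
R1 applies (level before this adjustment is 21 ≥ 14, so +5): 21 + 5 = 26.
R2 applies: 26 − 3 = 23.
R3 does not apply.
R4 applies (level before this adjustment is 23 ≥ 14, so +5): 23 + 5 = 28.
R5 applies: 28 + 2 = 30.
Final offense level: 30.
Criminal history: 2 prior points → Category II (2-7).
Level 30 falls in the 29-30 band.
Grid: Level 29-30 × Category II = 33-41 months.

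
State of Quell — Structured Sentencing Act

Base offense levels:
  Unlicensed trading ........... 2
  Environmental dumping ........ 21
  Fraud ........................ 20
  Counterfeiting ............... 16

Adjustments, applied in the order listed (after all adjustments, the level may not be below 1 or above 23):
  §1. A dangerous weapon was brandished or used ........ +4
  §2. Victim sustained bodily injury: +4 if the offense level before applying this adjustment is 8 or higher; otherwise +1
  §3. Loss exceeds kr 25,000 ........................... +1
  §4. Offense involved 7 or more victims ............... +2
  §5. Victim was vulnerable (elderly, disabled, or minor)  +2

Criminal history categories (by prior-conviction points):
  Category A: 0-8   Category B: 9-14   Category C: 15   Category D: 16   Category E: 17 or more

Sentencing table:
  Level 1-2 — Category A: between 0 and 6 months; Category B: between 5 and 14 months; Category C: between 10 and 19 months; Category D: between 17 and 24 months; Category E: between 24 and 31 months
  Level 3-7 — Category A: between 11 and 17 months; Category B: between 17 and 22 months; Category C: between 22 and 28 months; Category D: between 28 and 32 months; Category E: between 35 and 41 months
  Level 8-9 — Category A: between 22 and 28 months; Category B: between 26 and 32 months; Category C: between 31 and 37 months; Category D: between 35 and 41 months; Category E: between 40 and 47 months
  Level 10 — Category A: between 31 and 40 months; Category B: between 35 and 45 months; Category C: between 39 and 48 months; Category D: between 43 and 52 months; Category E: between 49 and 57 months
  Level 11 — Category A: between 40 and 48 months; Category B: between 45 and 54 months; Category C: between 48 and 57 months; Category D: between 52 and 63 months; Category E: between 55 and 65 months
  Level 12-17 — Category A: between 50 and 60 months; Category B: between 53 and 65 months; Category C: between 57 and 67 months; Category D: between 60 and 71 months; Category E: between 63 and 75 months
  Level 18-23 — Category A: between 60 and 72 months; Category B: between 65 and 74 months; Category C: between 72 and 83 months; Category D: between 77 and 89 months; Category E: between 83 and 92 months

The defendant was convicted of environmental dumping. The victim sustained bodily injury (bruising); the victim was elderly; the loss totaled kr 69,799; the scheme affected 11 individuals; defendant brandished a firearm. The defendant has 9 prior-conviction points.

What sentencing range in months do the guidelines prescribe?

65-74 months

Base offense level for environmental dumping: 21.
§1 applies: 21 + 4 = 25.
§2 applies (level before this adjustment is 25 ≥ 8, so +4): 25 + 4 = 29.
§3 applies: 29 + 1 = 30.
§4 applies: 30 + 2 = 32.
§5 applies: 32 + 2 = 34.
Level 34 exceeds the maximum of 23; capped at 23.
Final offense level: 23.
Criminal history: 9 prior points → Category B (9-14).
Level 23 falls in the 18-23 band.
Grid: Level 18-23 × Category B = 65-74 months.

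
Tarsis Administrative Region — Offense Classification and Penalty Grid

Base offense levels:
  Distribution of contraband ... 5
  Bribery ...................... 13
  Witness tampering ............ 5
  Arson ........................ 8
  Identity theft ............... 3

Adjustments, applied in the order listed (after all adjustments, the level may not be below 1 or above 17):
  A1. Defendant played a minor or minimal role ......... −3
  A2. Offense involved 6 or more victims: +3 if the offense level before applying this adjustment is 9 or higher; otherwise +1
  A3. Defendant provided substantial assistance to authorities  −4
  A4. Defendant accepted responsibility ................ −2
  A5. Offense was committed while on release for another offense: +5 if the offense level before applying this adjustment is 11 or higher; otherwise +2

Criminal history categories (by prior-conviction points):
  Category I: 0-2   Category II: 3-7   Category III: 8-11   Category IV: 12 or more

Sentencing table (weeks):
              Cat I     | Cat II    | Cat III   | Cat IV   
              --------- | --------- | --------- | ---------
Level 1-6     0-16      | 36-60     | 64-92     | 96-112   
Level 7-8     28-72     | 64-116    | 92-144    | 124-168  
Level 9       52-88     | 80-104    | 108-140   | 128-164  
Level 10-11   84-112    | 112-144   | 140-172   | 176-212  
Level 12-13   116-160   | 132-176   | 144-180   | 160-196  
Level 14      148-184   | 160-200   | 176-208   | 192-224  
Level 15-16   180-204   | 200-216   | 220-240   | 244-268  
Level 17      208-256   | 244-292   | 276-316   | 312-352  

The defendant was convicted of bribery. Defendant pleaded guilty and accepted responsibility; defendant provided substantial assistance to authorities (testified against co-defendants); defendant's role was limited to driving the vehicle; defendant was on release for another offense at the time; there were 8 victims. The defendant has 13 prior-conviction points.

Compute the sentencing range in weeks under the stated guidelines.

Base offense level for bribery: 13.
A1 applies: 13 − 3 = 10.
A2 applies (level before this adjustment is 10 ≥ 9, so +3): 10 + 3 = 13.
A3 applies: 13 − 4 = 9.
A4 applies: 9 − 2 = 7.
A5 applies (level before this adjustment is 7 < 11, so +2): 7 + 2 = 9.
Final offense level: 9.
Criminal history: 13 prior points → Category IV (12+).
Level 9 falls in the 9 band.
Grid: Level 9 × Category IV = 128-164 weeks.

128-164 weeks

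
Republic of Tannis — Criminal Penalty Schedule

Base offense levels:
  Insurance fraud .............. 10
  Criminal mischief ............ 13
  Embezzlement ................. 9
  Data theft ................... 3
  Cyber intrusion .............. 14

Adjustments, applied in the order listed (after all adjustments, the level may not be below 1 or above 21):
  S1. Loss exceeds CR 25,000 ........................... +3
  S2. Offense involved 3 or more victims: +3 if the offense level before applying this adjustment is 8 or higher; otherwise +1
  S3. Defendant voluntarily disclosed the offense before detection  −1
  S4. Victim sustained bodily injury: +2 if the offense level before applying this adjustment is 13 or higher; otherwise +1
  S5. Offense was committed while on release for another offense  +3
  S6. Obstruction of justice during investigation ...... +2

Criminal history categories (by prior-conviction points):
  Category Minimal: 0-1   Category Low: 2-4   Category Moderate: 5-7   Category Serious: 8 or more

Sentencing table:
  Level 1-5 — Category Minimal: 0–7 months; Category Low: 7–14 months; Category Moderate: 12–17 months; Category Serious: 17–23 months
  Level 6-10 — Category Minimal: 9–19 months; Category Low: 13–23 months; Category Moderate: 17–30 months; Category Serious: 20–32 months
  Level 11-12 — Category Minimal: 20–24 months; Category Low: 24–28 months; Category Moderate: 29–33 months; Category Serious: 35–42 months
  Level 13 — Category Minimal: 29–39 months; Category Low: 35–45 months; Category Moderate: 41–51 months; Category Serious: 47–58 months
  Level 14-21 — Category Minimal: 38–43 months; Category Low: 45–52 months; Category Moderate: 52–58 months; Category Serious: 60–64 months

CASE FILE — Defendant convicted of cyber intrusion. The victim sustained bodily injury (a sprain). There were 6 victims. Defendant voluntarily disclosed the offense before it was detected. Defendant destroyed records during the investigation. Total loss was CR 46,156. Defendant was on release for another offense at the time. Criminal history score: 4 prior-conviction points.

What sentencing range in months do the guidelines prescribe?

45-52 months

Base offense level for cyber intrusion: 14.
S1 applies: 14 + 3 = 17.
S2 applies (level before this adjustment is 17 ≥ 8, so +3): 17 + 3 = 20.
S3 applies: 20 − 1 = 19.
S4 applies (level before this adjustment is 19 ≥ 13, so +2): 19 + 2 = 21.
S5 applies: 21 + 3 = 24.
S6 applies: 24 + 2 = 26.
Level 26 exceeds the maximum of 21; capped at 21.
Final offense level: 21.
Criminal history: 4 prior points → Category Low (2-4).
Level 21 falls in the 14-21 band.
Grid: Level 14-21 × Category Low = 45-52 months.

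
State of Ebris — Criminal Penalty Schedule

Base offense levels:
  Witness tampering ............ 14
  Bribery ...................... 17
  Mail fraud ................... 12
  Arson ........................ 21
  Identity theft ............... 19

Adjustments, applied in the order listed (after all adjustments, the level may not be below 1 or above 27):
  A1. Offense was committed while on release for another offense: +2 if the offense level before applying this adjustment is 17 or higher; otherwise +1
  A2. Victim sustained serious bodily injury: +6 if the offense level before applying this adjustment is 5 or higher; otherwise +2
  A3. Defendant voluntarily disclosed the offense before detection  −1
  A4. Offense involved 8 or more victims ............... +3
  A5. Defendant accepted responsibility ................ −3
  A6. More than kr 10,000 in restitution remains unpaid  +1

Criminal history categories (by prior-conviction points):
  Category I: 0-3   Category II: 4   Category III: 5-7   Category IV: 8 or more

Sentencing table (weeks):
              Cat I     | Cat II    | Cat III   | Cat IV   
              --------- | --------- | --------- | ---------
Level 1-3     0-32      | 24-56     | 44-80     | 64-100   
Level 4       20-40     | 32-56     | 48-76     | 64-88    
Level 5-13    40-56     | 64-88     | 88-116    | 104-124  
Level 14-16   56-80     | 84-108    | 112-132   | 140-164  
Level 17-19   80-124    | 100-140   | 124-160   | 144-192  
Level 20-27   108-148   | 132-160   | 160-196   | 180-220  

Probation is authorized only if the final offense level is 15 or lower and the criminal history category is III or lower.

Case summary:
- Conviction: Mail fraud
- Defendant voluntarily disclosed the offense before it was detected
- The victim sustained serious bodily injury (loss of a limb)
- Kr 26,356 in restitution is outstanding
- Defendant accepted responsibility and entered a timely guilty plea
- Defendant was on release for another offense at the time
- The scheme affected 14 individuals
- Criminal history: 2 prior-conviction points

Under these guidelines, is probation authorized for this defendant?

No

Base offense level for mail fraud: 12.
A1 applies (level before this adjustment is 12 < 17, so +1): 12 + 1 = 13.
A2 applies (level before this adjustment is 13 ≥ 5, so +6): 13 + 6 = 19.
A3 applies: 19 − 1 = 18.
A4 applies: 18 + 3 = 21.
A5 applies: 21 − 3 = 18.
A6 applies: 18 + 1 = 19.
Final offense level: 19.
Criminal history: 2 prior points → Category I (0-3).
Level 19 falls in the 17-19 band.
Grid: Level 17-19 × Category I = 80-124 weeks.
Probation check: level 19 > 15 and category I ≤ III → not eligible.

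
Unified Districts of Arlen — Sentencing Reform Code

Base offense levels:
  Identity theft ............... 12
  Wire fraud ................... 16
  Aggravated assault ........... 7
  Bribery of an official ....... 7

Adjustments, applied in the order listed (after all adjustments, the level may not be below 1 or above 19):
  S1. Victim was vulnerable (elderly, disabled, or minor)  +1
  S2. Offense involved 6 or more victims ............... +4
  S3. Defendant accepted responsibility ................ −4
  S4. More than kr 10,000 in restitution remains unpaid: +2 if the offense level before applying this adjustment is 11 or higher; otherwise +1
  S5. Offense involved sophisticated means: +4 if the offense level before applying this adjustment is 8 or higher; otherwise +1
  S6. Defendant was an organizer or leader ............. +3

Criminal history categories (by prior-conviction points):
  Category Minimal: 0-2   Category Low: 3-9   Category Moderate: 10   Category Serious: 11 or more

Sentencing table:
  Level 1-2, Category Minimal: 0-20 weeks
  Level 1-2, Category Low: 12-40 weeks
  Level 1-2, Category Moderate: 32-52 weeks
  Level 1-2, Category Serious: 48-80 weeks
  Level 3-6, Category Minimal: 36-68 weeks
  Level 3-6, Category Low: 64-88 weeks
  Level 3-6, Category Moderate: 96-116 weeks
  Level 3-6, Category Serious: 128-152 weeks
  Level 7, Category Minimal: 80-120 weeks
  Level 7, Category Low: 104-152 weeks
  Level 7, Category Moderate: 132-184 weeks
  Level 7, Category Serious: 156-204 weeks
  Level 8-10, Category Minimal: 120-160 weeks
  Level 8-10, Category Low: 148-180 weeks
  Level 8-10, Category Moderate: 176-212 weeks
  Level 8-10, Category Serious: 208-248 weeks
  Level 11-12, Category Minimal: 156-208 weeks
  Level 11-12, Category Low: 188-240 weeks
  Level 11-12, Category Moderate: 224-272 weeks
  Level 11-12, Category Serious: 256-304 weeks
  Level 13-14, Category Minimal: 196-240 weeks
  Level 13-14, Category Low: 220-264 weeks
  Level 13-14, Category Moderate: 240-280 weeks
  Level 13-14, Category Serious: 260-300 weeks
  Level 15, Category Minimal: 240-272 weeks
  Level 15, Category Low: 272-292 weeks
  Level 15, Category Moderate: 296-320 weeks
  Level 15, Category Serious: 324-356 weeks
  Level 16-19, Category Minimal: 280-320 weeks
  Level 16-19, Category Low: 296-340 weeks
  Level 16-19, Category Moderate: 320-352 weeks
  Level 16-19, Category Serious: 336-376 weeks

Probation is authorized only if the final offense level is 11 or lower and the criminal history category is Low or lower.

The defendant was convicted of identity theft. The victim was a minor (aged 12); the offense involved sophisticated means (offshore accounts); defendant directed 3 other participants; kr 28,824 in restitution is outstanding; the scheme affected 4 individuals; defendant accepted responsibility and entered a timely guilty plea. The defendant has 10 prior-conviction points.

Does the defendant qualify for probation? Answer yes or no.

Base offense level for identity theft: 12.
S1 applies: 12 + 1 = 13.
S3 applies: 13 − 4 = 9.
S4 applies (level before this adjustment is 9 < 11, so +1): 9 + 1 = 10.
S5 applies (level before this adjustment is 10 ≥ 8, so +4): 10 + 4 = 14.
S6 applies: 14 + 3 = 17.
Final offense level: 17.
Criminal history: 10 prior points → Category Moderate (10).
Level 17 falls in the 16-19 band.
Grid: Level 16-19 × Category Moderate = 320-352 weeks.
Probation check: level 17 > 11 and category Moderate > Low → not eligible.

No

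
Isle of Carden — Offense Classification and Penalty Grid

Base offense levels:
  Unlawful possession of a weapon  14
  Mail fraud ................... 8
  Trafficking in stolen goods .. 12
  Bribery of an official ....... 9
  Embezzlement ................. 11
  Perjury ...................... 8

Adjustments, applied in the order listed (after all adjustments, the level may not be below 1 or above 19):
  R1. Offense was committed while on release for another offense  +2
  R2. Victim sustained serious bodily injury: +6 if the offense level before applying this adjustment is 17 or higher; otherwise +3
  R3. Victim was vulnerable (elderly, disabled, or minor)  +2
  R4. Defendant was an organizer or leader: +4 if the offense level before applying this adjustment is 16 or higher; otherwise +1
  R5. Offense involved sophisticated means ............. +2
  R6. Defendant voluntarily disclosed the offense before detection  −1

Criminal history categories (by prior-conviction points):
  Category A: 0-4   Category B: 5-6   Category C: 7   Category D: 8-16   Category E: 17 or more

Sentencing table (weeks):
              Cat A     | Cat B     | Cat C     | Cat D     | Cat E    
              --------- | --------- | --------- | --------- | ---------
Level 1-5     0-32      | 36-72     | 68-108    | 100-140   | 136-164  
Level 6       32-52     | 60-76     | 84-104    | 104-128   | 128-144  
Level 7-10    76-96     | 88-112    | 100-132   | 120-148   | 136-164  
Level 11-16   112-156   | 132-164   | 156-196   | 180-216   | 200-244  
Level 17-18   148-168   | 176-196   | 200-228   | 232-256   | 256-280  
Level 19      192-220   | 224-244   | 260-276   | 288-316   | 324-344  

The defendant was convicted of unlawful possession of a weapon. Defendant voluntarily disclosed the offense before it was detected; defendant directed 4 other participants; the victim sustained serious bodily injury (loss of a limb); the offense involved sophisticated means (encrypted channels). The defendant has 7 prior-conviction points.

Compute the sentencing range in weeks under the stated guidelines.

260-276 weeks

Base offense level for unlawful possession of a weapon: 14.
R1 does not apply.
R2 applies (level before this adjustment is 14 < 17, so +3): 14 + 3 = 17.
R4 applies (level before this adjustment is 17 ≥ 16, so +4): 17 + 4 = 21.
R5 applies: 21 + 2 = 23.
R6 applies: 23 − 1 = 22.
Level 22 exceeds the maximum of 19; capped at 19.
Final offense level: 19.
Criminal history: 7 prior points → Category C (7).
Level 19 falls in the 19 band.
Grid: Level 19 × Category C = 260-276 weeks.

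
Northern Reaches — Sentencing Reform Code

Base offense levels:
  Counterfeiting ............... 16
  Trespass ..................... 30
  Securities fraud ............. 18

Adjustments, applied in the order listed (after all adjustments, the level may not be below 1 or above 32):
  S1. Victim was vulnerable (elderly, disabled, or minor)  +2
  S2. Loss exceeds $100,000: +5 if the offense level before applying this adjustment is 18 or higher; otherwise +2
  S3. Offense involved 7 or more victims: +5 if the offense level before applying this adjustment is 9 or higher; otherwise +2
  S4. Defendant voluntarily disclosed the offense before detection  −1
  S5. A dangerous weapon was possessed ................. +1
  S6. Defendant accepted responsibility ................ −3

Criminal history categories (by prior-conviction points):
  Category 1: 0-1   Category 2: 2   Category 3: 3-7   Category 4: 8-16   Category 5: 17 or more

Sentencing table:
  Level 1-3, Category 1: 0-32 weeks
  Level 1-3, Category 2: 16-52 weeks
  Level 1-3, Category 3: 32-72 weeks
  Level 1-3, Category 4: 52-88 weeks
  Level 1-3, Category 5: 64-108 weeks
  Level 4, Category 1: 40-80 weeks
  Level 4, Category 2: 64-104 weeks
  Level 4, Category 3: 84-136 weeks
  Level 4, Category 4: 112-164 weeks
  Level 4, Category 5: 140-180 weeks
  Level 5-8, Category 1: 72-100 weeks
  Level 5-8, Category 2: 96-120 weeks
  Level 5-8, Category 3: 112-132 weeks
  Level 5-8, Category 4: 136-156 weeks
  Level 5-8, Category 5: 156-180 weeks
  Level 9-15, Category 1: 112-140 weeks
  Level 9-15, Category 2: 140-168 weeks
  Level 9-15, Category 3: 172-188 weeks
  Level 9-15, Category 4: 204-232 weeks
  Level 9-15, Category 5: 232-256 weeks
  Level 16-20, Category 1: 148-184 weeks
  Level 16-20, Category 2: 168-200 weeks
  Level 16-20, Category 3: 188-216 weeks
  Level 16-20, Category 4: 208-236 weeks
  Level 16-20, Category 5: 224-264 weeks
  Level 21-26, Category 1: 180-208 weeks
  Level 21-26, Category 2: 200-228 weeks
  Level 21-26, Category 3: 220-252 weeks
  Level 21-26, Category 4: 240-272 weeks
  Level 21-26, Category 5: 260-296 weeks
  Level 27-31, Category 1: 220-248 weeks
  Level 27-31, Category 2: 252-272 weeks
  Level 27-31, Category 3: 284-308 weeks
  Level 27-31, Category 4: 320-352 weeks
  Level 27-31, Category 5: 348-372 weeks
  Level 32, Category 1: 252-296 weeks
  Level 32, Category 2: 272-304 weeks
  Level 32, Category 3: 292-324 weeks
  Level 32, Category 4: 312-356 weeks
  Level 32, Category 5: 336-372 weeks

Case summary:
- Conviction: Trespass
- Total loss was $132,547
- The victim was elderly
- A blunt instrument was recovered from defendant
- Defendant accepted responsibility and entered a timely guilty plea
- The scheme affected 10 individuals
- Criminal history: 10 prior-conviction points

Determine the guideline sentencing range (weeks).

Base offense level for trespass: 30.
S1 applies: 30 + 2 = 32.
S2 applies (level before this adjustment is 32 ≥ 18, so +5): 32 + 5 = 37.
S3 applies (level before this adjustment is 37 ≥ 9, so +5): 37 + 5 = 42.
S5 applies: 42 + 1 = 43.
S6 applies: 43 − 3 = 40.
Level 40 exceeds the maximum of 32; capped at 32.
Final offense level: 32.
Criminal history: 10 prior points → Category 4 (8-16).
Level 32 falls in the 32 band.
Grid: Level 32 × Category 4 = 312-356 weeks.

312-356 weeks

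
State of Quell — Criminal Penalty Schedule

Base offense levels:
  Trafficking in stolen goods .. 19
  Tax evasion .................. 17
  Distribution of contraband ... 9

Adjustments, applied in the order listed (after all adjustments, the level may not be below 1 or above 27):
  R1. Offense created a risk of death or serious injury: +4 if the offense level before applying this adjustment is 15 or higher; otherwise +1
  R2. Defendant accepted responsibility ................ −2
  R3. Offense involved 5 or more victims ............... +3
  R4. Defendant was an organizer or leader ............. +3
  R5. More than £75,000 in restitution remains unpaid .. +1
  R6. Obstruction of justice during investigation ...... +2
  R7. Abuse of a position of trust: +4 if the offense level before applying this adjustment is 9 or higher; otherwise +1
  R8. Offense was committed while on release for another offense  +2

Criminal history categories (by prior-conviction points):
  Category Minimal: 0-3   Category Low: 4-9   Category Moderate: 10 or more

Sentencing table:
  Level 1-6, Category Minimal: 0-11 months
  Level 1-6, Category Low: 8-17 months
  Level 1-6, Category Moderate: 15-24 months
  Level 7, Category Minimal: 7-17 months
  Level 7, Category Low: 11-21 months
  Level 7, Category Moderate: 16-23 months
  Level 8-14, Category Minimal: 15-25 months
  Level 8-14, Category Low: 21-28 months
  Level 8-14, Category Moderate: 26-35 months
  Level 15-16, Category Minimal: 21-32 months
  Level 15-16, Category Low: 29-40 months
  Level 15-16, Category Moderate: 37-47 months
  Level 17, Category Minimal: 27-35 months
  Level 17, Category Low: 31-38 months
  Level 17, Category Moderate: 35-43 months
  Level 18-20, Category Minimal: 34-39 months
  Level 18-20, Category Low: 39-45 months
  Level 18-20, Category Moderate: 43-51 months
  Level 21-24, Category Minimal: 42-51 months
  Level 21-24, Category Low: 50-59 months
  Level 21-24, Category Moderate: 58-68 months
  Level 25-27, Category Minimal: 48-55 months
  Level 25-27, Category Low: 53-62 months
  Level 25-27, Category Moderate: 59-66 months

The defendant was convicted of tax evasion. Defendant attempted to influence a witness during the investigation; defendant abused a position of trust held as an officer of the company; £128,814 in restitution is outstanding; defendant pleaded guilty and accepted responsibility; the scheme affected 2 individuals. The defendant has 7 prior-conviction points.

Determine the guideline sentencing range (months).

Base offense level for tax evasion: 17.
R2 applies: 17 − 2 = 15.
R5 applies: 15 + 1 = 16.
R6 applies: 16 + 2 = 18.
R7 applies (level before this adjustment is 18 ≥ 9, so +4): 18 + 4 = 22.
R8 does not apply.
Final offense level: 22.
Criminal history: 7 prior points → Category Low (4-9).
Level 22 falls in the 21-24 band.
Grid: Level 21-24 × Category Low = 50-59 months.

50-59 months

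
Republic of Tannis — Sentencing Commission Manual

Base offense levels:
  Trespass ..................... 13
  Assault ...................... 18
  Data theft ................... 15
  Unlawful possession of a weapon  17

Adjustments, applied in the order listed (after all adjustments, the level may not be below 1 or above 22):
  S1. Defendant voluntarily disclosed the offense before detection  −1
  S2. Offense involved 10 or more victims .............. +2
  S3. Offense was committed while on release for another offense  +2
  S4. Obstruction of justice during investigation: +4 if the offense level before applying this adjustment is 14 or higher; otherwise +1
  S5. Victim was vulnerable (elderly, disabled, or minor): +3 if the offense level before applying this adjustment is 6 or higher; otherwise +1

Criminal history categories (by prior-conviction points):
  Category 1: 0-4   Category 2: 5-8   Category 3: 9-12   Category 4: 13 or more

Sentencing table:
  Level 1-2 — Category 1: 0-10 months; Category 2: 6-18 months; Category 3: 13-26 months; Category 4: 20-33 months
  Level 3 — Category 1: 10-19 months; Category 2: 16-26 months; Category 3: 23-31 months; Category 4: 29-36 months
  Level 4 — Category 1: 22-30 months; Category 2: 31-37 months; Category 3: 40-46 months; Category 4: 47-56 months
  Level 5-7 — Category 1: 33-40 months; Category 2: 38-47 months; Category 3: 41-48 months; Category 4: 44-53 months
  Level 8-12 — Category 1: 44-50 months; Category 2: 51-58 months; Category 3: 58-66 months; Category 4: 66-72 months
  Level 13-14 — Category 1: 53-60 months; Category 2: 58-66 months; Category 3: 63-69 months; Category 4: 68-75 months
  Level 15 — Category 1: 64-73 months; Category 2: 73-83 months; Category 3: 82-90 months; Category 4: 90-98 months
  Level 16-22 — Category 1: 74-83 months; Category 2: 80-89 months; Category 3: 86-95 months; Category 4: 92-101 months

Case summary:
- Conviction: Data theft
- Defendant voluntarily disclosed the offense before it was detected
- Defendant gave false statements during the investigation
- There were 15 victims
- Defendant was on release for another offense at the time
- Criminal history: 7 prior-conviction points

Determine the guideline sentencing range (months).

Base offense level for data theft: 15.
S1 applies: 15 − 1 = 14.
S2 applies: 14 + 2 = 16.
S3 applies: 16 + 2 = 18.
S4 applies (level before this adjustment is 18 ≥ 14, so +4): 18 + 4 = 22.
S5 does not apply.
Final offense level: 22.
Criminal history: 7 prior points → Category 2 (5-8).
Level 22 falls in the 16-22 band.
Grid: Level 16-22 × Category 2 = 80-89 months.

80-89 months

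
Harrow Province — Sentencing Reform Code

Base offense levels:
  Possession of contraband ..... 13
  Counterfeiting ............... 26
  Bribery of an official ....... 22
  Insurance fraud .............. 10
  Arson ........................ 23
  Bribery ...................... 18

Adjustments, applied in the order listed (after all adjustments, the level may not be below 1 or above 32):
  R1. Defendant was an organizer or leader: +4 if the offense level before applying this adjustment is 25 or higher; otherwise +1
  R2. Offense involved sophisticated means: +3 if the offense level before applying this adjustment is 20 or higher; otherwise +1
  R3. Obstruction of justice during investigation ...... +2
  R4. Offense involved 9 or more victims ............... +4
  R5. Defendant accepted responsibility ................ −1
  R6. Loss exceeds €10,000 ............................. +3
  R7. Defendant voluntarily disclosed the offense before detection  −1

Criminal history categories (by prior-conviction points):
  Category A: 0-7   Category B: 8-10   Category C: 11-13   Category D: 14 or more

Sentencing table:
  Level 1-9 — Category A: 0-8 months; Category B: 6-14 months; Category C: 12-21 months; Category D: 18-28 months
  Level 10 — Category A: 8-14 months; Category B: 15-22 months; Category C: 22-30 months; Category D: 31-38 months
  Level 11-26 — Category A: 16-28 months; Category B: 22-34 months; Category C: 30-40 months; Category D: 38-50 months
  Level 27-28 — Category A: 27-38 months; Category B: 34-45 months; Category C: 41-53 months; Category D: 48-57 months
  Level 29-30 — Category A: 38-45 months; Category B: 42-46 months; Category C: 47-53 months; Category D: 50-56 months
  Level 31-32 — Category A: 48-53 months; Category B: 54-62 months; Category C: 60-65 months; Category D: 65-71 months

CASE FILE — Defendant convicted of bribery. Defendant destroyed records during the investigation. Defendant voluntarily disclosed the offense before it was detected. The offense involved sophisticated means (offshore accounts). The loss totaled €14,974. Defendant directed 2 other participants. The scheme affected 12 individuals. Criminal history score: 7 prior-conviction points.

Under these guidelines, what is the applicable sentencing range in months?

27-38 months

Base offense level for bribery: 18.
R1 applies (level before this adjustment is 18 < 25, so +1): 18 + 1 = 19.
R2 applies (level before this adjustment is 19 < 20, so +1): 19 + 1 = 20.
R3 applies: 20 + 2 = 22.
R4 applies: 22 + 4 = 26.
R6 applies: 26 + 3 = 29.
R7 applies: 29 − 1 = 28.
Final offense level: 28.
Criminal history: 7 prior points → Category A (0-7).
Level 28 falls in the 27-28 band.
Grid: Level 27-28 × Category A = 27-38 months.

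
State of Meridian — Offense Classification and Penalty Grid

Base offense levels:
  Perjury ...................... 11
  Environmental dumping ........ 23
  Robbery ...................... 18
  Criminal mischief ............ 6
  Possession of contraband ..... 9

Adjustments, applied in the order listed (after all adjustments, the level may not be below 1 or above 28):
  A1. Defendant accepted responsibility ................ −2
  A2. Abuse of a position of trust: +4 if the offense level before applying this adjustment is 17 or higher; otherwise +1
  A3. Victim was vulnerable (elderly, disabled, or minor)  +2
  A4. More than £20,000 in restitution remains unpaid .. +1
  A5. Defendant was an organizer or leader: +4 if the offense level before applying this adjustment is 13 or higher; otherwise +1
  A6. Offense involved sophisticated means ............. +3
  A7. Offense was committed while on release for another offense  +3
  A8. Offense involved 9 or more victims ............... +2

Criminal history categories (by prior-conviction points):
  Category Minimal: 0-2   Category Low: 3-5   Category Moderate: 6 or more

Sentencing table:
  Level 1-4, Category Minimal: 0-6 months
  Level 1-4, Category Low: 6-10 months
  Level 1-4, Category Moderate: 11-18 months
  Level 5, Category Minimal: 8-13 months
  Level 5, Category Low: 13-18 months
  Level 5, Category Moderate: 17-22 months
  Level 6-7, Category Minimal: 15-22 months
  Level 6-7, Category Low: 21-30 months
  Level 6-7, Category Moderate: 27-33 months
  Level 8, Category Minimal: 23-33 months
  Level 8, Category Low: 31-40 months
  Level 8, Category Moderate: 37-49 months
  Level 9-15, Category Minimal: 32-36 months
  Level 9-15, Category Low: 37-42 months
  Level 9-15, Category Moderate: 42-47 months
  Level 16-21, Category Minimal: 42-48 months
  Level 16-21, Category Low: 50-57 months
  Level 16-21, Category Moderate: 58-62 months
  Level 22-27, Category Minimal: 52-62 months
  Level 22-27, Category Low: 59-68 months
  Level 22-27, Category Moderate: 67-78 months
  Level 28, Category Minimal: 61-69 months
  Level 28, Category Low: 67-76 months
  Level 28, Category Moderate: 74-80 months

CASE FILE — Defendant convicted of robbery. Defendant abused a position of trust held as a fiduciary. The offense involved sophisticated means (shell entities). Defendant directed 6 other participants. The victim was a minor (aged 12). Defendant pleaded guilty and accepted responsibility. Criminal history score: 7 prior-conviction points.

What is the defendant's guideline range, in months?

67-78 months

Base offense level for robbery: 18.
A1 applies: 18 − 2 = 16.
A2 applies (level before this adjustment is 16 < 17, so +1): 16 + 1 = 17.
A3 applies: 17 + 2 = 19.
A4 does not apply.
A5 applies (level before this adjustment is 19 ≥ 13, so +4): 19 + 4 = 23.
A6 applies: 23 + 3 = 26.
A8 does not apply.
Final offense level: 26.
Criminal history: 7 prior points → Category Moderate (6+).
Level 26 falls in the 22-27 band.
Grid: Level 22-27 × Category Moderate = 67-78 months.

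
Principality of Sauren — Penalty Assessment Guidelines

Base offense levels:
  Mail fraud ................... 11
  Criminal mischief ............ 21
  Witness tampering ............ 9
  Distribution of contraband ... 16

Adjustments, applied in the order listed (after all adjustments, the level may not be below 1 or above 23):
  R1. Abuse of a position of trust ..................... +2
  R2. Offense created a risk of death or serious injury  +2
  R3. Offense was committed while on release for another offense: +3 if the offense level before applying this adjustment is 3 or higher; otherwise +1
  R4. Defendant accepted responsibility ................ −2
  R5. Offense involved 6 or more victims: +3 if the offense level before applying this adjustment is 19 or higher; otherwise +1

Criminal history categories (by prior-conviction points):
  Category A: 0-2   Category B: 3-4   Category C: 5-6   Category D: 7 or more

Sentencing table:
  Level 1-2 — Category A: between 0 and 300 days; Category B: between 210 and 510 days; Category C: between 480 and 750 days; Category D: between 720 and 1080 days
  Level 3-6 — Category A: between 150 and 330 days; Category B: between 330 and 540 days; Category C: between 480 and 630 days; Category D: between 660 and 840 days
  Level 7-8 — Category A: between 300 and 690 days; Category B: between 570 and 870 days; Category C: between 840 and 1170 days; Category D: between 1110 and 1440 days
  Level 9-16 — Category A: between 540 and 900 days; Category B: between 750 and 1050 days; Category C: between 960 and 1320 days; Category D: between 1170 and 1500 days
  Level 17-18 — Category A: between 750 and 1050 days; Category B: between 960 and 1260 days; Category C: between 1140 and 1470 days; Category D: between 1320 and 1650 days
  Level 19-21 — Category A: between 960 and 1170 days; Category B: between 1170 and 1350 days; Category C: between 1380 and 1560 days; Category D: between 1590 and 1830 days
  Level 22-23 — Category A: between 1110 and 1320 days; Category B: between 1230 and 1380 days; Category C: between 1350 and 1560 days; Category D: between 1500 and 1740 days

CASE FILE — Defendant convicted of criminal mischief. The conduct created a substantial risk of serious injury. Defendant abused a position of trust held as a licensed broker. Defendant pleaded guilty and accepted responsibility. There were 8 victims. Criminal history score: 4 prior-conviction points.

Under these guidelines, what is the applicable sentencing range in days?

Base offense level for criminal mischief: 21.
R1 applies: 21 + 2 = 23.
R2 applies: 23 + 2 = 25.
R4 applies: 25 − 2 = 23.
R5 applies (level before this adjustment is 23 ≥ 19, so +3): 23 + 3 = 26.
Level 26 exceeds the maximum of 23; capped at 23.
Final offense level: 23.
Criminal history: 4 prior points → Category B (3-4).
Level 23 falls in the 22-23 band.
Grid: Level 22-23 × Category B = 1230-1380 days.

1230-1380 days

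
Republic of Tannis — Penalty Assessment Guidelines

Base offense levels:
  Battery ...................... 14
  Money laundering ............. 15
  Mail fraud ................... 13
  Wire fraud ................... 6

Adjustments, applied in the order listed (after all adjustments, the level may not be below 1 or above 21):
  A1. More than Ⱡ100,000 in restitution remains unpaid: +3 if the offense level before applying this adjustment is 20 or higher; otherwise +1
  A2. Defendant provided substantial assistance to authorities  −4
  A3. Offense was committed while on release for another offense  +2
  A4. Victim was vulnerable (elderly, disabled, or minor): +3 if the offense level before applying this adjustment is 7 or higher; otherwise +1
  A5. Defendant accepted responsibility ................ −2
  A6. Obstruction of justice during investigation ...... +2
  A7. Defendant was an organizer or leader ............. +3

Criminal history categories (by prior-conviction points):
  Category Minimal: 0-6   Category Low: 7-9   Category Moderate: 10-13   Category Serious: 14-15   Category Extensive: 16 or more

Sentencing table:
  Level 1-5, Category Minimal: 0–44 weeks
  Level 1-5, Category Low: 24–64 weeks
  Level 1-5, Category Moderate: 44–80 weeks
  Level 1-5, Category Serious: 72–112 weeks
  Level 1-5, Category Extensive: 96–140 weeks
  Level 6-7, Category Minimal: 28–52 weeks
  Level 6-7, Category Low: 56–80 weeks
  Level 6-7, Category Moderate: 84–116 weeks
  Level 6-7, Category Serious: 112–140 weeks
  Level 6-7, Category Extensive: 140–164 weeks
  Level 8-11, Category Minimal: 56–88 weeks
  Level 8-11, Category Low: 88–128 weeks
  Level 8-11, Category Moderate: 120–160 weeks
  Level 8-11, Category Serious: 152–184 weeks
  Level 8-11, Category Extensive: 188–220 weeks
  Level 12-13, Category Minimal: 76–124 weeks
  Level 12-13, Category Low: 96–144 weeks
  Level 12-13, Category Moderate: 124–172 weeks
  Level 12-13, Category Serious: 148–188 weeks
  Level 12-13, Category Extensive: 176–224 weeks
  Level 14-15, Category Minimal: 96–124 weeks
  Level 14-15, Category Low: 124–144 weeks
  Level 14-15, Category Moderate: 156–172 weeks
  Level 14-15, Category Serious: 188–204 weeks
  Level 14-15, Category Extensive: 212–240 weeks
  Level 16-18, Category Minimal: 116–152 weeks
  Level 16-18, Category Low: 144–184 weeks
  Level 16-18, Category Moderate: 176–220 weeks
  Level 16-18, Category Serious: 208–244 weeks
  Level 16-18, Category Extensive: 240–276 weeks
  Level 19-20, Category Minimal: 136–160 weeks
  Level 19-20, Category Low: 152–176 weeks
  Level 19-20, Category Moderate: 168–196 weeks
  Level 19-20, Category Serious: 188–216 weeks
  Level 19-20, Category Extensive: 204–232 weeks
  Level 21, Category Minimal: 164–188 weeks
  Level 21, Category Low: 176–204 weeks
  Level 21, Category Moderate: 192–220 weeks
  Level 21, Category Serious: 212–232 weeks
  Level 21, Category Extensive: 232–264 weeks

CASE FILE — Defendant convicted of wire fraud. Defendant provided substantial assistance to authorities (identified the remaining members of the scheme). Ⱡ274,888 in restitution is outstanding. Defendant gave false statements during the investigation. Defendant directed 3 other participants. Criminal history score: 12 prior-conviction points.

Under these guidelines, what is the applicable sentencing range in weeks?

120-160 weeks

Base offense level for wire fraud: 6.
A1 applies (level before this adjustment is 6 < 20, so +1): 6 + 1 = 7.
A2 applies: 7 − 4 = 3.
A4 does not apply.
A6 applies: 3 + 2 = 5.
A7 applies: 5 + 3 = 8.
Final offense level: 8.
Criminal history: 12 prior points → Category Moderate (10-13).
Level 8 falls in the 8-11 band.
Grid: Level 8-11 × Category Moderate = 120-160 weeks.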